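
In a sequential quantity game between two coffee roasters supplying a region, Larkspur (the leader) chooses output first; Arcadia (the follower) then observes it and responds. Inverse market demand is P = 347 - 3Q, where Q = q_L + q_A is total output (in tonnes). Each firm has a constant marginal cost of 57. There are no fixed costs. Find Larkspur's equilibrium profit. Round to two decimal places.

Solve by backward induction. Given q_L, the follower Arcadia maximises π_A = (347 - 3q_L - 3q_A)q_A - 57q_A.
∂π_A/∂q_A = 290 - 3q_L - 6q_A = 0 gives the reaction function q_A = (290 - 3q_L)/6.
The leader anticipates this reaction. Substituting into P = 347 - 3Q gives P = 202 - (3/2)q_L, so π_L = (202 - (3/2)q_L)q_L - 57q_L.
Maximising: ∂π_L/∂q_L = 145 - 3q_L = 0, giving q_L = 145/3.
Then q_A = (290 - 3·(145/3))/6 = 145/6.
Price P = 347 - 3·(145/2) = 259/2.
Larkspur's profit: (259/2 - 57)·(145/3) = 3504.1667.

3504.17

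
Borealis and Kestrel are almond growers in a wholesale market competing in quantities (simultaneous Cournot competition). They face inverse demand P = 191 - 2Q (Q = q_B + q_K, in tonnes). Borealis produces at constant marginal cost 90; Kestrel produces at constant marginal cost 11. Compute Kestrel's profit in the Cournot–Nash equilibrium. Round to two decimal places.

3726.72

Borealis's profit: π_B = (191 - 2Q)q_B - (90q_B). Setting ∂π_B/∂q_B = 0: 101 - 4q_B - 2(q_K) = 0.
Kestrel's profit: π_K = (191 - 2Q)q_K - (11q_K). Setting ∂π_K/∂q_K = 0: 180 - 4q_K - 2(q_B) = 0.
Best responses: q_B = (101 - 2q_K)/4, q_K = (180 - 2q_B)/4.
Solving the pair: q_B = 11/3, q_K = 259/6.
Price P = 191 - 2·(281/6) = 292/3.
Kestrel's profit: (292/3 - 11)·(259/6) = 3726.7222.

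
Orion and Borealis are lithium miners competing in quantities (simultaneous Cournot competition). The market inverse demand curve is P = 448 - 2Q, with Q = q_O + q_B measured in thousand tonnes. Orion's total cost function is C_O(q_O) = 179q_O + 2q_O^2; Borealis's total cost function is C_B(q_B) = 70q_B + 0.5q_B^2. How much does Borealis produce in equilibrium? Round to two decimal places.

Orion's profit: π_O = (448 - 2Q)q_O - (179q_O + 2q_O²). Setting ∂π_O/∂q_O = 0: 269 - 8q_O - 2(q_B) = 0.
Borealis's first-order condition: 378 - 5q_B - 2(q_O) = 0.
Rearranging gives the reaction functions q_O = (269 - 2q_B)/8 and q_B = (378 - 2q_O)/5.
Substituting one into the other gives q_O = 589/36 and q_B = 1243/18.

69.06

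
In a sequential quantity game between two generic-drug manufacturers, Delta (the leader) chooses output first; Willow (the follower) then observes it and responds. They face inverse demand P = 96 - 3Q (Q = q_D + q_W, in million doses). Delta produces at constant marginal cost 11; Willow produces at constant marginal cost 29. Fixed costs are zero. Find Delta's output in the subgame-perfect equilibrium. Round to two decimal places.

17.17

The follower Willow best-responds to any q_D: π_W = (96 - 3Q)q_W - 29q_W.
Setting the follower's marginal profit to zero, 67 - 3q_D - 6q_W = 0, i.e. q_W = (67 - 3q_D)/6.
Delta substitutes q_W(q_D) into its own profit: π_D = q_D(96 - 3q_D - (67 - 3q_D)/2) - 11q_D = (125/2 - (3/2)q_D)q_D - 11q_D.
Leader FOC: 103/2 - 3q_D = 0, so q_D = 103/6.
Then q_W = (67 - 3·(103/6))/6 = 31/12.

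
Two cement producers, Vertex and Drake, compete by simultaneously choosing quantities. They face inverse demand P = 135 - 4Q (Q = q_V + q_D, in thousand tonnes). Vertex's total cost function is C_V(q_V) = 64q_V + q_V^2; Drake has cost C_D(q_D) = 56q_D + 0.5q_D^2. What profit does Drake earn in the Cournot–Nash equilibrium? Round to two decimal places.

210.40

Vertex's profit: π_V = (135 - 4Q)q_V - (64q_V + q_V²). Setting ∂π_V/∂q_V = 0: 71 - 10q_V - 4(q_D) = 0.
Drake's first-order condition: 79 - 9q_D - 4(q_V) = 0.
Best responses: q_V = (71 - 4q_D)/10, q_D = (79 - 4q_V)/9.
Solving the pair: q_V = 323/74, q_D = 253/37.
Price P = 135 - 4·(829/74) = 90.1892.
Drake's profit: 90.1892·(253/37) - 56·(253/37) - (1/2)(253/37)² = 210.4021.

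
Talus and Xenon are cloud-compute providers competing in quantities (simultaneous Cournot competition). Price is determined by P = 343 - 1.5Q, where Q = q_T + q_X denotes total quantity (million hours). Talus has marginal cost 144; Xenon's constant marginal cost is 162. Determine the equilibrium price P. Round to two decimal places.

Talus's profit: π_T = (343 - 1.5Q)q_T - (144q_T). Setting ∂π_T/∂q_T = 0: 199 - 3q_T - (3/2)(q_X) = 0.
Xenon's profit: π_X = (343 - 1.5Q)q_X - (162q_X). Setting ∂π_X/∂q_X = 0: 181 - 3q_X - (3/2)(q_T) = 0.
So q_T = (199 - (3/2)q_X)/3 and q_X = (181 - (3/2)q_T)/3.
Substituting one into the other gives q_T = 434/9 and q_X = 326/9.
Total output Q = 760/9, so price P = 343 - (3/2)·(760/9) = 649/3.

216.33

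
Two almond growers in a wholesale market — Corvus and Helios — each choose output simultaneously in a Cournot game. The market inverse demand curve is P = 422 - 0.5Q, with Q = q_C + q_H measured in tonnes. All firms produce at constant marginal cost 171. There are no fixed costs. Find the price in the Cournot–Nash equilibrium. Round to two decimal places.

254.67

Each firm earns π_i = (422 - 0.5Q)q_i - 171q_i.
Setting ∂π_i/∂q_i = 0 with rivals' quantities fixed: 251 - q_i - (1/2)q_j = 0.
By symmetry each firm produces the same amount; substituting q_j = q_i yields q_i = 251/(3/2) = 502/3.
Total output Q = 1004/3, so price P = 422 - (1/2)·(1004/3) = 764/3.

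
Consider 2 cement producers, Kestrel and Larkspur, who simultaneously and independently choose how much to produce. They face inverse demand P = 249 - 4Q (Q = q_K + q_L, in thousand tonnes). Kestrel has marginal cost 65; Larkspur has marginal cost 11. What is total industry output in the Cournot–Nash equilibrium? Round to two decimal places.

35.17

Kestrel's profit: π_K = (249 - 4Q)q_K - (65q_K). Setting ∂π_K/∂q_K = 0: 184 - 8q_K - 4(q_L) = 0.
Larkspur's profit: π_L = (249 - 4Q)q_L - (11q_L). Setting ∂π_L/∂q_L = 0: 238 - 8q_L - 4(q_K) = 0.
Rearranging gives the reaction functions q_K = (184 - 4q_L)/8 and q_L = (238 - 4q_K)/8.
Solving the pair: q_K = 65/6, q_L = 73/3.
Total output Q = 65/6 + 73/3 = 211/6.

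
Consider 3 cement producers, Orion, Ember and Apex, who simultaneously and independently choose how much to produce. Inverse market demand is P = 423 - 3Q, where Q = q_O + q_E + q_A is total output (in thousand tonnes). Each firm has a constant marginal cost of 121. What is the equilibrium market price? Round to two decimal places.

Each firm earns π_i = (423 - 3Q)q_i - 121q_i.
Setting ∂π_i/∂q_i = 0 with rivals' quantities fixed: 302 - 6q_i - 3·Σ_{j≠i} q_j = 0.
With identical firms every q_j equals q_i, so Σ_{j≠i} q_j = 2q_i and 302 = 12q_i, giving q_i = 151/6.
Total output Q = 151/2, so price P = 423 - 3·(151/2) = 393/2.

196.50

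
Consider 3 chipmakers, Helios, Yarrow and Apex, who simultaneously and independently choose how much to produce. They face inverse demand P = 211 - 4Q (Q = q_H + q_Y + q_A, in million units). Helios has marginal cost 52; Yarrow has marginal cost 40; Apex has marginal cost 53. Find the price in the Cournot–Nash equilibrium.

Helios's profit: π_H = (211 - 4Q)q_H - (52q_H). Setting ∂π_H/∂q_H = 0: 159 - 8q_H - 4(q_Y + q_A) = 0.
Yarrow's profit: π_Y = (211 - 4Q)q_Y - (40q_Y). Setting ∂π_Y/∂q_Y = 0: 171 - 8q_Y - 4(q_H + q_A) = 0.
Apex's profit: π_A = (211 - 4Q)q_A - (53q_A). Setting ∂π_A/∂q_A = 0: 158 - 8q_A - 4(q_H + q_Y) = 0.
Adding the 3 first-order conditions: 488 − 16Q = 0, so Q = 61/2.
Back-substituting: q_H = (159 − 122)/4 = 37/4, q_Y = (171 − 122)/4 = 49/4, q_A = (158 − 122)/4 = 9.
Total output Q = 61/2, so price P = 211 - 4·(61/2) = 89.

89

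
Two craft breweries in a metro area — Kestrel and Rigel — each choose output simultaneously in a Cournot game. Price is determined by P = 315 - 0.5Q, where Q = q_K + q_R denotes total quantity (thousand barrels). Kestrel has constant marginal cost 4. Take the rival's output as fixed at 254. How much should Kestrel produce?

184

With the rival's output fixed at 254, Kestrel's profit is π_K = (315 - (1/2)·254 - (1/2)q_K)q_K - (4q_K) = (188 - (1/2)q_K)q_K - (4q_K).
∂π_K/∂q_K = 184 - q_K = 0, so q_K = 184.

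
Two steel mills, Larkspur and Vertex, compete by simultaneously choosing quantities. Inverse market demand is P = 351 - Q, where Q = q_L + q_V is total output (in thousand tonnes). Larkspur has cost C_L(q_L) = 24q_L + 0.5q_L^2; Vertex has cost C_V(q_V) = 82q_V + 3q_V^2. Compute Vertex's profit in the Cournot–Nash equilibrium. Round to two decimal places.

Larkspur's profit: π_L = (351 - Q)q_L - (24q_L + (1/2)q_L²). Setting ∂π_L/∂q_L = 0: 327 - 3q_L - (q_V) = 0.
Vertex's first-order condition: 269 - 8q_V - (q_L) = 0.
So q_L = (327 - q_V)/3 and q_V = (269 - q_L)/8.
Solving the pair: q_L = 102.0435, q_V = 480/23.
Price P = 351 - 122.9130 = 228.0870.
Vertex's profit: 228.0870·(480/23) - 82·(480/23) - 3(480/23)² = 1742.1550.

1742.16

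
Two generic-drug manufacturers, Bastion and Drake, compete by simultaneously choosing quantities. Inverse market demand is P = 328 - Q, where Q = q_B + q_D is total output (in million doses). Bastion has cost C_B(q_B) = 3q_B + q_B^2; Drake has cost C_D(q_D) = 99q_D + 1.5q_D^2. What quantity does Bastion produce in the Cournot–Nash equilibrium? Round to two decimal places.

Bastion's profit: π_B = (328 - Q)q_B - (3q_B + q_B²). Setting ∂π_B/∂q_B = 0: 325 - 4q_B - (q_D) = 0.
Drake's profit: π_D = (328 - Q)q_D - (99q_D + (3/2)q_D²). Setting ∂π_D/∂q_D = 0: 229 - 5q_D - (q_B) = 0.
Rearranging gives the reaction functions q_B = (325 - q_D)/4 and q_D = (229 - q_B)/5.
Solving the pair: q_B = 1396/19, q_D = 591/19.

73.47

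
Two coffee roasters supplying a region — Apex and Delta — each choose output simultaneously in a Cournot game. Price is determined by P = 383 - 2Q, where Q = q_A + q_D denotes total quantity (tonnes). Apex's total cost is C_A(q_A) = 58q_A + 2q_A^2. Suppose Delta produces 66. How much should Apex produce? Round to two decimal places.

24.13

With the rival's output fixed at 66, Apex's profit is π_A = (383 - 2·66 - 2q_A)q_A - (58q_A + 2q_A²) = (251 - 2q_A)q_A - (58q_A + 2q_A²).
∂π_A/∂q_A = 193 - 8q_A = 0, so q_A = 193/8.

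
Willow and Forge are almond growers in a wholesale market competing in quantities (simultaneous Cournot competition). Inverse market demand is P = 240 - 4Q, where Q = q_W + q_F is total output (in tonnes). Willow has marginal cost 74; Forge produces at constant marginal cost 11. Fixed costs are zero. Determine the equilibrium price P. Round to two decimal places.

108.33

Willow's profit: π_W = (240 - 4Q)q_W - (74q_W). Setting ∂π_W/∂q_W = 0: 166 - 8q_W - 4(q_F) = 0.
Forge's profit: π_F = (240 - 4Q)q_F - (11q_F). Setting ∂π_F/∂q_F = 0: 229 - 8q_F - 4(q_W) = 0.
Best responses: q_W = (166 - 4q_F)/8, q_F = (229 - 4q_W)/8.
Solving the pair: q_W = 103/12, q_F = 73/3.
Total output Q = 395/12, so price P = 240 - 4·(395/12) = 325/3.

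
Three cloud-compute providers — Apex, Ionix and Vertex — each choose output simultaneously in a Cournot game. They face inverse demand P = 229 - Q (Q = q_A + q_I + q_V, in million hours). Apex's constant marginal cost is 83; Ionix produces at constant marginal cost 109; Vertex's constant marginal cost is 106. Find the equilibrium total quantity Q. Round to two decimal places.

97.25

Apex's profit: π_A = (229 - Q)q_A - (83q_A). Setting ∂π_A/∂q_A = 0: 146 - 2q_A - (q_I + q_V) = 0.
Ionix's profit: π_I = (229 - Q)q_I - (109q_I). Setting ∂π_I/∂q_I = 0: 120 - 2q_I - (q_A + q_V) = 0.
Vertex's first-order condition: 123 - 2q_V - (q_A + q_I) = 0.
Adding the 3 conditions: 389 − 2Q − 2Q = 0, i.e. Q = 389/4.
Back-substituting: q_A = (146 − 389/4) = 195/4, q_I = (120 − 389/4) = 91/4, q_V = (123 − 389/4) = 103/4.
Total output Q = 195/4 + 91/4 + 103/4 = 389/4.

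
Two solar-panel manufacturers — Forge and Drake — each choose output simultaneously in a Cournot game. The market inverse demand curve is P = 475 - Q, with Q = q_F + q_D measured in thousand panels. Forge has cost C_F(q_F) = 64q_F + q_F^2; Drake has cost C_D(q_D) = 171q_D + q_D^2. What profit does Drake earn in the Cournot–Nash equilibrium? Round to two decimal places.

5760.22

Forge's profit: π_F = (475 - Q)q_F - (64q_F + q_F²). Setting ∂π_F/∂q_F = 0: 411 - 4q_F - (q_D) = 0.
Drake's profit: π_D = (475 - Q)q_D - (171q_D + q_D²). Setting ∂π_D/∂q_D = 0: 304 - 4q_D - (q_F) = 0.
So q_F = (411 - q_D)/4 and q_D = (304 - q_F)/4.
Substituting one into the other gives q_F = 268/3 and q_D = 161/3.
Price P = 475 - 143 = 332.
Drake's profit: 332·(161/3) - 171·(161/3) - (161/3)² = 5760.2222.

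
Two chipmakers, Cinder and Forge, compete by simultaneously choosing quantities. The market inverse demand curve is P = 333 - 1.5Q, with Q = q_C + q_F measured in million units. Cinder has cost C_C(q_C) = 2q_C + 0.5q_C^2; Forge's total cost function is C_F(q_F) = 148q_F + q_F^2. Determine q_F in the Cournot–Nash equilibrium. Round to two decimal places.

13.72

Cinder's profit: π_C = (333 - 1.5Q)q_C - (2q_C + (1/2)q_C²). Setting ∂π_C/∂q_C = 0: 331 - 4q_C - (3/2)(q_F) = 0.
Forge's first-order condition: 185 - 5q_F - (3/2)(q_C) = 0.
Best responses: q_C = (331 - (3/2)q_F)/4, q_F = (185 - (3/2)q_C)/5.
Substituting one into the other gives q_C = 77.6056 and q_F = 974/71.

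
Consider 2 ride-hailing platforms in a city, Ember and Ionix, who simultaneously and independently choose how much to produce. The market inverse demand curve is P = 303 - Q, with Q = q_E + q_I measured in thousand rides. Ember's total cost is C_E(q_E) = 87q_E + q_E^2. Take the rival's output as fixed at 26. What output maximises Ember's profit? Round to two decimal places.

47.50

With the rival's output fixed at 26, Ember's profit is π_E = (303 - 26 - q_E)q_E - (87q_E + q_E²) = (277 - q_E)q_E - (87q_E + q_E²).
∂π_E/∂q_E = 190 - 4q_E = 0, so q_E = 95/2.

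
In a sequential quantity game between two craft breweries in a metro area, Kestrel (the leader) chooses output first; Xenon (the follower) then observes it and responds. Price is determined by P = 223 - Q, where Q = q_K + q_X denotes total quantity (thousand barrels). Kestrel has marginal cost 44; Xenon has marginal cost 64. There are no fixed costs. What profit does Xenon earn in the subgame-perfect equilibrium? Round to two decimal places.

The follower Xenon best-responds to any q_K: π_X = (223 - Q)q_X - 64q_X.
Follower FOC: 159 - q_K - 2q_X = 0, so q_X(q_K) = (159 - q_K)/2.
Kestrel substitutes q_X(q_K) into its own profit: π_K = q_K(223 - q_K - (159 - q_K)/2) - 44q_K = (287/2 - (1/2)q_K)q_K - 44q_K.
The leader's first-order condition 199/2 - q_K = 0 yields q_K = 199/2.
Then q_X = (159 - 199/2)/2 = 119/4.
Price P = 223 - 517/4 = 375/4.
Xenon's profit: (375/4 - 64)·(119/4) = 885.0625.

885.06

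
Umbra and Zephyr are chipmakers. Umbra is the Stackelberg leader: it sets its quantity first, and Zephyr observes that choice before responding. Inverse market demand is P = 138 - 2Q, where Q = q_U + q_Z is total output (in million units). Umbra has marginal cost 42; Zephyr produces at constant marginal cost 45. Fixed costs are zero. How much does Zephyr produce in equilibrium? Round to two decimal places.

Solve by backward induction. Given q_U, the follower Zephyr maximises π_Z = (138 - 2q_U - 2q_Z)q_Z - 45q_Z.
∂π_Z/∂q_Z = 93 - 2q_U - 4q_Z = 0 gives the reaction function q_Z = (93 - 2q_U)/4.
Umbra substitutes q_Z(q_U) into its own profit: π_U = q_U(138 - 2q_U - (93 - 2q_U)/2) - 42q_U = (183/2 - q_U)q_U - 42q_U.
Maximising: ∂π_U/∂q_U = 99/2 - 2q_U = 0, giving q_U = 99/4.
Then q_Z = (93 - 2·(99/4))/4 = 87/8.

10.88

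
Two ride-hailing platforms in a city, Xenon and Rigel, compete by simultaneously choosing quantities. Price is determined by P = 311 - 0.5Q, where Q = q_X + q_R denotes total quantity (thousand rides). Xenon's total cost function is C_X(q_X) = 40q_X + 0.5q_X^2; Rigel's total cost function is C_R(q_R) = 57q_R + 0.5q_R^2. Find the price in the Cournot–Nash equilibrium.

Xenon's profit: π_X = (311 - 0.5Q)q_X - (40q_X + (1/2)q_X²). Setting ∂π_X/∂q_X = 0: 271 - 2q_X - (1/2)(q_R) = 0.
Rigel's profit: π_R = (311 - 0.5Q)q_R - (57q_R + (1/2)q_R²). Setting ∂π_R/∂q_R = 0: 254 - 2q_R - (1/2)(q_X) = 0.
Best responses: q_X = (271 - (1/2)q_R)/2, q_R = (254 - (1/2)q_X)/2.
Solving the pair: q_X = 332/3, q_R = 298/3.
Total output Q = 210, so price P = 311 - (1/2)·210 = 206.

206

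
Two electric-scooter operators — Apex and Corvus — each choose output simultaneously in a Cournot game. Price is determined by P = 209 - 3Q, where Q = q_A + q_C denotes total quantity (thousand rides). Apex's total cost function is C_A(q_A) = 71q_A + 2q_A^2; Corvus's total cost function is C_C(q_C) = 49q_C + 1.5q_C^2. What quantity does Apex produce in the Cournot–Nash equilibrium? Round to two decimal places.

9.41

Apex's profit: π_A = (209 - 3Q)q_A - (71q_A + 2q_A²). Setting ∂π_A/∂q_A = 0: 138 - 10q_A - 3(q_C) = 0.
Corvus's profit: π_C = (209 - 3Q)q_C - (49q_C + (3/2)q_C²). Setting ∂π_C/∂q_C = 0: 160 - 9q_C - 3(q_A) = 0.
Rearranging gives the reaction functions q_A = (138 - 3q_C)/10 and q_C = (160 - 3q_A)/9.
Solving the pair: q_A = 254/27, q_C = 1186/81.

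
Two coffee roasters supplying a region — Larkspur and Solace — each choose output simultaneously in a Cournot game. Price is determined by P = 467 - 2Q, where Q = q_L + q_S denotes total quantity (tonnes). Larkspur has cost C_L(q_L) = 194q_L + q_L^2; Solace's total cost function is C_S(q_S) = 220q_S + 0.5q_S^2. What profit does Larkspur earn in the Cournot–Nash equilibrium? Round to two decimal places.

Larkspur's profit: π_L = (467 - 2Q)q_L - (194q_L + q_L²). Setting ∂π_L/∂q_L = 0: 273 - 6q_L - 2(q_S) = 0.
Solace's profit: π_S = (467 - 2Q)q_S - (220q_S + (1/2)q_S²). Setting ∂π_S/∂q_S = 0: 247 - 5q_S - 2(q_L) = 0.
Best responses: q_L = (273 - 2q_S)/6, q_S = (247 - 2q_L)/5.
Substituting one into the other gives q_L = 67/2 and q_S = 36.
Price P = 467 - 2·(139/2) = 328.
Larkspur's profit: 328·(67/2) - 194·(67/2) - (67/2)² = 3366.7500.

3366.75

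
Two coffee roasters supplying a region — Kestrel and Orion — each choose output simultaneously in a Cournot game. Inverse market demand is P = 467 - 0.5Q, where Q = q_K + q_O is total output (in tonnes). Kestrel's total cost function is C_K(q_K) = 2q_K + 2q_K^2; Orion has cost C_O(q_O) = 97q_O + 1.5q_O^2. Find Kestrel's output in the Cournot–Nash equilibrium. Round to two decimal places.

84.81

Kestrel's profit: π_K = (467 - 0.5Q)q_K - (2q_K + 2q_K²). Setting ∂π_K/∂q_K = 0: 465 - 5q_K - (1/2)(q_O) = 0.
Orion's profit: π_O = (467 - 0.5Q)q_O - (97q_O + (3/2)q_O²). Setting ∂π_O/∂q_O = 0: 370 - 4q_O - (1/2)(q_K) = 0.
So q_K = (465 - (1/2)q_O)/5 and q_O = (370 - (1/2)q_K)/4.
Solving the pair: q_K = 84.8101, q_O = 81.8987.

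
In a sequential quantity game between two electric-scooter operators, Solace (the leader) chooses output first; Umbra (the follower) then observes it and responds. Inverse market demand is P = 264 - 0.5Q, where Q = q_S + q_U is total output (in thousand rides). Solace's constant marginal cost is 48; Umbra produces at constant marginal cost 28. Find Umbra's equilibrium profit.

The follower Umbra best-responds to any q_S: π_U = (264 - 0.5Q)q_U - 28q_U.
Setting the follower's marginal profit to zero, 236 - (1/2)q_S - q_U = 0, i.e. q_U = (236 - (1/2)q_S).
Solace substitutes q_U(q_S) into its own profit: π_S = q_S(264 - (1/2)q_S - (236 - (1/2)q_S)/2) - 48q_S = (146 - (1/4)q_S)q_S - 48q_S.
Leader FOC: 98 - (1/2)q_S = 0, so q_S = 196.
Then q_U = (236 - (1/2)·196) = 138.
Price P = 264 - (1/2)·334 = 97.
Umbra's profit: (97 - 28)·138 = 9522.

9522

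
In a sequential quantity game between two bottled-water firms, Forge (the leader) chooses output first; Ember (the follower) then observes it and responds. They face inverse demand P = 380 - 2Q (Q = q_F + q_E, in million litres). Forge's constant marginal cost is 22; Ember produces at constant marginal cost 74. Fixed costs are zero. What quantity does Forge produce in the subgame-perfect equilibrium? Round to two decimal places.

102.50

Solve by backward induction. Given q_F, the follower Ember maximises π_E = (380 - 2q_F - 2q_E)q_E - 74q_E.
∂π_E/∂q_E = 306 - 2q_F - 4q_E = 0 gives the reaction function q_E = (306 - 2q_F)/4.
The leader anticipates this reaction. Substituting into P = 380 - 2Q gives P = 227 - q_F, so π_F = (227 - q_F)q_F - 22q_F.
Maximising: ∂π_F/∂q_F = 205 - 2q_F = 0, giving q_F = 205/2.
Then q_E = (306 - 2·(205/2))/4 = 101/4.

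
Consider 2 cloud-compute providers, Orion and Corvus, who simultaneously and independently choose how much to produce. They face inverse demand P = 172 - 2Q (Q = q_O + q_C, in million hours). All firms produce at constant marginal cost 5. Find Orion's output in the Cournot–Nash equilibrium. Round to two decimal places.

Each firm earns π_i = (172 - 2Q)q_i - 5q_i.
Setting ∂π_i/∂q_i = 0 with rivals' quantities fixed: 167 - 4q_i - 2q_j = 0.
With identical firms every q_j equals q_i, so q_j = q_i and 167 = 6q_i, giving q_i = 167/6.

27.83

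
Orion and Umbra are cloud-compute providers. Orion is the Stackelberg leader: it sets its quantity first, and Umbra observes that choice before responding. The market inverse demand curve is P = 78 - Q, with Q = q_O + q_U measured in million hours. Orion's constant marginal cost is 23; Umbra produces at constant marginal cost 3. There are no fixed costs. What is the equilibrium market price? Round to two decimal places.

The follower Umbra best-responds to any q_O: π_U = (78 - Q)q_U - 3q_U.
∂π_U/∂q_U = 75 - q_O - 2q_U = 0 gives the reaction function q_U = (75 - q_O)/2.
Orion substitutes q_U(q_O) into its own profit: π_O = q_O(78 - q_O - (75 - q_O)/2) - 23q_O = (81/2 - (1/2)q_O)q_O - 23q_O.
Maximising: ∂π_O/∂q_O = 35/2 - q_O = 0, giving q_O = 35/2.
Then q_U = (75 - 35/2)/2 = 115/4.
Total output Q = 185/4, so price P = 78 - 185/4 = 127/4.

31.75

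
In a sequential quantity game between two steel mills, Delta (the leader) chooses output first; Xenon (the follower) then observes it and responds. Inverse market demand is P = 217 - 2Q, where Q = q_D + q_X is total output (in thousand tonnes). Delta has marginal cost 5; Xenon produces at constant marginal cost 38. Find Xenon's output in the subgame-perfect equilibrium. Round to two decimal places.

14.13

Solve by backward induction. Given q_D, the follower Xenon maximises π_X = (217 - 2q_D - 2q_X)q_X - 38q_X.
∂π_X/∂q_X = 179 - 2q_D - 4q_X = 0 gives the reaction function q_X = (179 - 2q_D)/4.
Delta substitutes q_X(q_D) into its own profit: π_D = q_D(217 - 2q_D - (179 - 2q_D)/2) - 5q_D = (255/2 - q_D)q_D - 5q_D.
Leader FOC: 245/2 - 2q_D = 0, so q_D = 245/4.
Then q_X = (179 - 2·(245/4))/4 = 113/8.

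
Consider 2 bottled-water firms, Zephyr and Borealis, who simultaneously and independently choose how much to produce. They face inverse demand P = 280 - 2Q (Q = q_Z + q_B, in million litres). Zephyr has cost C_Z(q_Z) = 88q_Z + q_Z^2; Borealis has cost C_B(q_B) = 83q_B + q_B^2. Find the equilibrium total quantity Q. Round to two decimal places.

Zephyr's profit: π_Z = (280 - 2Q)q_Z - (88q_Z + q_Z²). Setting ∂π_Z/∂q_Z = 0: 192 - 6q_Z - 2(q_B) = 0.
Borealis's first-order condition: 197 - 6q_B - 2(q_Z) = 0.
Best responses: q_Z = (192 - 2q_B)/6, q_B = (197 - 2q_Z)/6.
Substituting one into the other gives q_Z = 379/16 and q_B = 399/16.
Total output Q = 379/16 + 399/16 = 389/8.

48.63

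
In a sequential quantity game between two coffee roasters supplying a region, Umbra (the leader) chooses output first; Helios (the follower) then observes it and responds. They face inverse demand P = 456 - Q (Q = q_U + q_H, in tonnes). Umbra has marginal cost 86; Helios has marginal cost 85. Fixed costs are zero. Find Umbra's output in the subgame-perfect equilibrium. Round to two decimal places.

184.50

The follower Helios best-responds to any q_U: π_H = (456 - Q)q_H - 85q_H.
∂π_H/∂q_H = 371 - q_U - 2q_H = 0 gives the reaction function q_H = (371 - q_U)/2.
The leader anticipates this reaction. Substituting into P = 456 - Q gives P = 541/2 - (1/2)q_U, so π_U = (541/2 - (1/2)q_U)q_U - 86q_U.
The leader's first-order condition 369/2 - q_U = 0 yields q_U = 369/2.
Then q_H = (371 - 369/2)/2 = 373/4.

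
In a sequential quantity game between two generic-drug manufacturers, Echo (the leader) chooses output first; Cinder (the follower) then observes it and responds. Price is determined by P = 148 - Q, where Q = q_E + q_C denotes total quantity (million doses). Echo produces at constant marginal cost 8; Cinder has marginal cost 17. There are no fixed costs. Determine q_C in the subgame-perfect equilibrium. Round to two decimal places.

28.25

Solve by backward induction. Given q_E, the follower Cinder maximises π_C = (148 - q_E - q_C)q_C - 17q_C.
Setting the follower's marginal profit to zero, 131 - q_E - 2q_C = 0, i.e. q_C = (131 - q_E)/2.
Echo substitutes q_C(q_E) into its own profit: π_E = q_E(148 - q_E - (131 - q_E)/2) - 8q_E = (165/2 - (1/2)q_E)q_E - 8q_E.
Maximising: ∂π_E/∂q_E = 149/2 - q_E = 0, giving q_E = 149/2.
Then q_C = (131 - 149/2)/2 = 113/4.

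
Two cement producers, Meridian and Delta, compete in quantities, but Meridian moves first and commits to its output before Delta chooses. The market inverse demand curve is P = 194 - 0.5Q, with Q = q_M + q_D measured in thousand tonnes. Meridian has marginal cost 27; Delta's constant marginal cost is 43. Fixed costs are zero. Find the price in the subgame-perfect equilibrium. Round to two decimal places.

72.75

The follower Delta best-responds to any q_M: π_D = (194 - 0.5Q)q_D - 43q_D.
Setting the follower's marginal profit to zero, 151 - (1/2)q_M - q_D = 0, i.e. q_D = (151 - (1/2)q_M).
The leader anticipates this reaction. Substituting into P = 194 - 0.5Q gives P = 237/2 - (1/4)q_M, so π_M = (237/2 - (1/4)q_M)q_M - 27q_M.
Maximising: ∂π_M/∂q_M = 183/2 - (1/2)q_M = 0, giving q_M = 183.
Then q_D = (151 - (1/2)·183) = 119/2.
Total output Q = 485/2, so price P = 194 - (1/2)·(485/2) = 291/4.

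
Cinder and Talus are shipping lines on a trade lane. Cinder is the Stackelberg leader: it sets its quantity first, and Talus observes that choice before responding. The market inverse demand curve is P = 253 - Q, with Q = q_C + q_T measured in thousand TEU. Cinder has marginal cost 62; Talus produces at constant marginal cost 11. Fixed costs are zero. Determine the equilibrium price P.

Solve by backward induction. Given q_C, the follower Talus maximises π_T = (253 - q_C - q_T)q_T - 11q_T.
Follower FOC: 242 - q_C - 2q_T = 0, so q_T(q_C) = (242 - q_C)/2.
The leader anticipates this reaction. Substituting into P = 253 - Q gives P = 132 - (1/2)q_C, so π_C = (132 - (1/2)q_C)q_C - 62q_C.
Maximising: ∂π_C/∂q_C = 70 - q_C = 0, giving q_C = 70.
Then q_T = (242 - 70)/2 = 86.
Total output Q = 156, so price P = 253 - 156 = 97.

97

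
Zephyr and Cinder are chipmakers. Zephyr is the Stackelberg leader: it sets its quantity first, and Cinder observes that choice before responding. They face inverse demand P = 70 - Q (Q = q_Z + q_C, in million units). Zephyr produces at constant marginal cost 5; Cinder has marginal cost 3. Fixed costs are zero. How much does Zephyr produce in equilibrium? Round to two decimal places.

31.50

The follower Cinder best-responds to any q_Z: π_C = (70 - Q)q_C - 3q_C.
Setting the follower's marginal profit to zero, 67 - q_Z - 2q_C = 0, i.e. q_C = (67 - q_Z)/2.
Zephyr substitutes q_C(q_Z) into its own profit: π_Z = q_Z(70 - q_Z - (67 - q_Z)/2) - 5q_Z = (73/2 - (1/2)q_Z)q_Z - 5q_Z.
Leader FOC: 63/2 - q_Z = 0, so q_Z = 63/2.
Then q_C = (67 - 63/2)/2 = 71/4.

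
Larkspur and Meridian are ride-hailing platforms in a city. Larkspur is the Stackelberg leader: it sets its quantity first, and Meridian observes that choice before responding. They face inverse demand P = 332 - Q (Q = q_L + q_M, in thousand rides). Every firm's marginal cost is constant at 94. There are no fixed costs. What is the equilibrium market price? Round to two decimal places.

Solve by backward induction. Given q_L, the follower Meridian maximises π_M = (332 - q_L - q_M)q_M - 94q_M.
∂π_M/∂q_M = 238 - q_L - 2q_M = 0 gives the reaction function q_M = (238 - q_L)/2.
Larkspur substitutes q_M(q_L) into its own profit: π_L = q_L(332 - q_L - (238 - q_L)/2) - 94q_L = (213 - (1/2)q_L)q_L - 94q_L.
Leader FOC: 119 - q_L = 0, so q_L = 119.
Then q_M = (238 - 119)/2 = 119/2.
Total output Q = 357/2, so price P = 332 - 357/2 = 307/2.

153.50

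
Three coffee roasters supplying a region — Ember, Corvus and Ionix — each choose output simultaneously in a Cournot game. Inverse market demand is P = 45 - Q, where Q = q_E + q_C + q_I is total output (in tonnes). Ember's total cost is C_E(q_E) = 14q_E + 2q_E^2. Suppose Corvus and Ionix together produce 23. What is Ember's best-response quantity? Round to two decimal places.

1.33

With rivals' combined output fixed at 23, Ember's profit is π_E = (45 - 23 - q_E)q_E - (14q_E + 2q_E²) = (22 - q_E)q_E - (14q_E + 2q_E²).
∂π_E/∂q_E = 8 - 6q_E = 0, so q_E = 4/3.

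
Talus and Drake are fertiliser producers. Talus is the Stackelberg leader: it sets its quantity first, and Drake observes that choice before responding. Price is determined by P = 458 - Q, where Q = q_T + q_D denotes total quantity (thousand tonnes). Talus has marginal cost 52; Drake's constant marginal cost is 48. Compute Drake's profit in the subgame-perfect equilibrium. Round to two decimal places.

10920.25

Solve by backward induction. Given q_T, the follower Drake maximises π_D = (458 - q_T - q_D)q_D - 48q_D.
Setting the follower's marginal profit to zero, 410 - q_T - 2q_D = 0, i.e. q_D = (410 - q_T)/2.
Talus substitutes q_D(q_T) into its own profit: π_T = q_T(458 - q_T - (410 - q_T)/2) - 52q_T = (253 - (1/2)q_T)q_T - 52q_T.
Maximising: ∂π_T/∂q_T = 201 - q_T = 0, giving q_T = 201.
Then q_D = (410 - 201)/2 = 209/2.
Price P = 458 - 611/2 = 305/2.
Drake's profit: (305/2 - 48)·(209/2) = 10920.2500.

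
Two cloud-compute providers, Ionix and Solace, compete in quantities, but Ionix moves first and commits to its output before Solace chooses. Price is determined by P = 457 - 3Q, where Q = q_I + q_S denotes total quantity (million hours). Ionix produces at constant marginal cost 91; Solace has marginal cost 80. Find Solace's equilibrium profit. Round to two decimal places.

Solve by backward induction. Given q_I, the follower Solace maximises π_S = (457 - 3q_I - 3q_S)q_S - 80q_S.
∂π_S/∂q_S = 377 - 3q_I - 6q_S = 0 gives the reaction function q_S = (377 - 3q_I)/6.
The leader anticipates this reaction. Substituting into P = 457 - 3Q gives P = 537/2 - (3/2)q_I, so π_I = (537/2 - (3/2)q_I)q_I - 91q_I.
Leader FOC: 355/2 - 3q_I = 0, so q_I = 355/6.
Then q_S = (377 - 3·(355/6))/6 = 133/4.
Price P = 457 - 3·(1109/12) = 719/4.
Solace's profit: (719/4 - 80)·(133/4) = 3316.6875.

3316.69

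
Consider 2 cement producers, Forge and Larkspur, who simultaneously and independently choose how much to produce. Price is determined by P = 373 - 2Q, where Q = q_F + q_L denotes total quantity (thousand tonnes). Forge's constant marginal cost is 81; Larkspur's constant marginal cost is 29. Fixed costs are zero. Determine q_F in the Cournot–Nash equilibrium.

40

Forge's profit: π_F = (373 - 2Q)q_F - (81q_F). Setting ∂π_F/∂q_F = 0: 292 - 4q_F - 2(q_L) = 0.
Larkspur's profit: π_L = (373 - 2Q)q_L - (29q_L). Setting ∂π_L/∂q_L = 0: 344 - 4q_L - 2(q_F) = 0.
Rearranging gives the reaction functions q_F = (292 - 2q_L)/4 and q_L = (344 - 2q_F)/4.
Solving the pair: q_F = 40, q_L = 66.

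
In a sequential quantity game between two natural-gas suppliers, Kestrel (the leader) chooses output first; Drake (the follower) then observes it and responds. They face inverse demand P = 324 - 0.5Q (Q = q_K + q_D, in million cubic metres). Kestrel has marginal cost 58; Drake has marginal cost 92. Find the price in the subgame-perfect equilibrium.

The follower Drake best-responds to any q_K: π_D = (324 - 0.5Q)q_D - 92q_D.
∂π_D/∂q_D = 232 - (1/2)q_K - q_D = 0 gives the reaction function q_D = (232 - (1/2)q_K).
Kestrel substitutes q_D(q_K) into its own profit: π_K = q_K(324 - (1/2)q_K - (232 - (1/2)q_K)/2) - 58q_K = (208 - (1/4)q_K)q_K - 58q_K.
Maximising: ∂π_K/∂q_K = 150 - (1/2)q_K = 0, giving q_K = 300.
Then q_D = (232 - (1/2)·300) = 82.
Total output Q = 382, so price P = 324 - (1/2)·382 = 133.

133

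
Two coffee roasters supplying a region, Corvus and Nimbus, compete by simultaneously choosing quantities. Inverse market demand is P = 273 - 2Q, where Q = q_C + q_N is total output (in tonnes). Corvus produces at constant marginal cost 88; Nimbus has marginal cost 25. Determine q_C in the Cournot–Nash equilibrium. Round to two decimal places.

Corvus's profit: π_C = (273 - 2Q)q_C - (88q_C). Setting ∂π_C/∂q_C = 0: 185 - 4q_C - 2(q_N) = 0.
Nimbus's first-order condition: 248 - 4q_N - 2(q_C) = 0.
Best responses: q_C = (185 - 2q_N)/4, q_N = (248 - 2q_C)/4.
Substituting one into the other gives q_C = 61/3 and q_N = 311/6.

20.33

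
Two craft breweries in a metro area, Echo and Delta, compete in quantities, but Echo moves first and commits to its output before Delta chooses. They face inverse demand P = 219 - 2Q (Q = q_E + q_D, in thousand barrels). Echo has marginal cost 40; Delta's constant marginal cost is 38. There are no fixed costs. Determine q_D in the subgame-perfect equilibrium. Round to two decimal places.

23.13

The follower Delta best-responds to any q_E: π_D = (219 - 2Q)q_D - 38q_D.
Setting the follower's marginal profit to zero, 181 - 2q_E - 4q_D = 0, i.e. q_D = (181 - 2q_E)/4.
The leader anticipates this reaction. Substituting into P = 219 - 2Q gives P = 257/2 - q_E, so π_E = (257/2 - q_E)q_E - 40q_E.
Maximising: ∂π_E/∂q_E = 177/2 - 2q_E = 0, giving q_E = 177/4.
Then q_D = (181 - 2·(177/4))/4 = 185/8.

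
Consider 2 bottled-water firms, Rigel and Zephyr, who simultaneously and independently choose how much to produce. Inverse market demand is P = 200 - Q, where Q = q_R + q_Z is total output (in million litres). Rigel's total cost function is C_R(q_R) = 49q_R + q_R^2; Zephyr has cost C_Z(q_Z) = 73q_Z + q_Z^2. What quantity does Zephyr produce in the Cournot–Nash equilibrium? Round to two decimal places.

23.80

Rigel's profit: π_R = (200 - Q)q_R - (49q_R + q_R²). Setting ∂π_R/∂q_R = 0: 151 - 4q_R - (q_Z) = 0.
Zephyr's first-order condition: 127 - 4q_Z - (q_R) = 0.
So q_R = (151 - q_Z)/4 and q_Z = (127 - q_R)/4.
Substituting one into the other gives q_R = 159/5 and q_Z = 119/5.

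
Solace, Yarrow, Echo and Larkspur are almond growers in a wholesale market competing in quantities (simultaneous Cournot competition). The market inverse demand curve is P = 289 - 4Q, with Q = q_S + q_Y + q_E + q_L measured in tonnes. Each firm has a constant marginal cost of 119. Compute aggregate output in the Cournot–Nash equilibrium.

34

A representative firm's profit is π_i = q_i(289 - 4Q) - 119q_i.
Setting ∂π_i/∂q_i = 0 with rivals' quantities fixed: 170 - 8q_i - 4·Σ_{j≠i} q_j = 0.
With identical firms every q_j equals q_i, so Σ_{j≠i} q_j = 3q_i and 170 = 20q_i, giving q_i = 17/2.
Total output Q = 17/2 + 17/2 + 17/2 + 17/2 = 34.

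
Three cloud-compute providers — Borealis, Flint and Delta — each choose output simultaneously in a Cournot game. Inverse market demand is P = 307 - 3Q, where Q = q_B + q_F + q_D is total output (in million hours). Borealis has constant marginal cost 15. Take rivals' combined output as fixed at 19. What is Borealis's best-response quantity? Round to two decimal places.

With rivals' combined output fixed at 19, Borealis's profit is π_B = (307 - 3·19 - 3q_B)q_B - (15q_B) = (250 - 3q_B)q_B - (15q_B).
∂π_B/∂q_B = 235 - 6q_B = 0, so q_B = 235/6.

39.17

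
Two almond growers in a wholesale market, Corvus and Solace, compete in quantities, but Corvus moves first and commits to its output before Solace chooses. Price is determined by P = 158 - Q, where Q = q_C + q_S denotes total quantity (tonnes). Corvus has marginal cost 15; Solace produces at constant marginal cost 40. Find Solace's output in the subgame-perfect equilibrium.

Solve by backward induction. Given q_C, the follower Solace maximises π_S = (158 - q_C - q_S)q_S - 40q_S.
∂π_S/∂q_S = 118 - q_C - 2q_S = 0 gives the reaction function q_S = (118 - q_C)/2.
The leader anticipates this reaction. Substituting into P = 158 - Q gives P = 99 - (1/2)q_C, so π_C = (99 - (1/2)q_C)q_C - 15q_C.
Leader FOC: 84 - q_C = 0, so q_C = 84.
Then q_S = (118 - 84)/2 = 17.

17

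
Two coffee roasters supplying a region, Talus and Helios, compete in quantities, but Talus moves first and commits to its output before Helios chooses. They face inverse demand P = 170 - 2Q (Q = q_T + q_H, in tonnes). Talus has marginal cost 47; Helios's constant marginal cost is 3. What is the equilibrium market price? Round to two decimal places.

66.75

Solve by backward induction. Given q_T, the follower Helios maximises π_H = (170 - 2q_T - 2q_H)q_H - 3q_H.
Follower FOC: 167 - 2q_T - 4q_H = 0, so q_H(q_T) = (167 - 2q_T)/4.
The leader anticipates this reaction. Substituting into P = 170 - 2Q gives P = 173/2 - q_T, so π_T = (173/2 - q_T)q_T - 47q_T.
The leader's first-order condition 79/2 - 2q_T = 0 yields q_T = 79/4.
Then q_H = (167 - 2·(79/4))/4 = 255/8.
Total output Q = 413/8, so price P = 170 - 2·(413/8) = 267/4.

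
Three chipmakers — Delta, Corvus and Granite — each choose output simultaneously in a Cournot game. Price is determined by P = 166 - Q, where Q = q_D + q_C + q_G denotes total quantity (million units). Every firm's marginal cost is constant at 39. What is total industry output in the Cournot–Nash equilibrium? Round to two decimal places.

A representative firm's profit is π_i = q_i(166 - Q) - 39q_i.
First-order condition (treating rivals' output as given): 127 - 2q_i - Σ_{j≠i} q_j = 0.
With identical firms every q_j equals q_i, so Σ_{j≠i} q_j = 2q_i and 127 = 4q_i, giving q_i = 127/4.
Total output Q = 127/4 + 127/4 + 127/4 = 381/4.

95.25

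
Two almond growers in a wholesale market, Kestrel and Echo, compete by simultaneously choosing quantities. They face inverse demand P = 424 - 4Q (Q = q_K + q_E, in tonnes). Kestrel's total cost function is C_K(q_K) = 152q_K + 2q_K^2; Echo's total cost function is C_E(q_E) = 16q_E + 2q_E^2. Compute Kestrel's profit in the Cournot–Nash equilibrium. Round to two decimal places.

Kestrel's profit: π_K = (424 - 4Q)q_K - (152q_K + 2q_K²). Setting ∂π_K/∂q_K = 0: 272 - 12q_K - 4(q_E) = 0.
Echo's first-order condition: 408 - 12q_E - 4(q_K) = 0.
Rearranging gives the reaction functions q_K = (272 - 4q_E)/12 and q_E = (408 - 4q_K)/12.
Solving the pair: q_K = 51/4, q_E = 119/4.
Price P = 424 - 4·(85/2) = 254.
Kestrel's profit: 254·(51/4) - 152·(51/4) - 2(51/4)² = 975.3750.

975.38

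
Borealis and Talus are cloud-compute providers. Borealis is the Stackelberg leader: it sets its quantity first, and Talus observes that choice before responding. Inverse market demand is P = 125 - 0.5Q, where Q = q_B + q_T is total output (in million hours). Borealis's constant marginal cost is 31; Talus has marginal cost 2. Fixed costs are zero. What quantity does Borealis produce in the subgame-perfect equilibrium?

Solve by backward induction. Given q_B, the follower Talus maximises π_T = (125 - (1/2)q_B - (1/2)q_T)q_T - 2q_T.
Follower FOC: 123 - (1/2)q_B - q_T = 0, so q_T(q_B) = (123 - (1/2)q_B).
Borealis substitutes q_T(q_B) into its own profit: π_B = q_B(125 - (1/2)q_B - (123 - (1/2)q_B)/2) - 31q_B = (127/2 - (1/4)q_B)q_B - 31q_B.
Maximising: ∂π_B/∂q_B = 65/2 - (1/2)q_B = 0, giving q_B = 65.
Then q_T = (123 - (1/2)·65) = 181/2.

65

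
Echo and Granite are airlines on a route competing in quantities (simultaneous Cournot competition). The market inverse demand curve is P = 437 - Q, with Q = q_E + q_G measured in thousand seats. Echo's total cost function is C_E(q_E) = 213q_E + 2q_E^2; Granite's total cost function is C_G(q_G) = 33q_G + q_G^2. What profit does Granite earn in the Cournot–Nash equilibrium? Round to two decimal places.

Echo's profit: π_E = (437 - Q)q_E - (213q_E + 2q_E²). Setting ∂π_E/∂q_E = 0: 224 - 6q_E - (q_G) = 0.
Granite's first-order condition: 404 - 4q_G - (q_E) = 0.
Rearranging gives the reaction functions q_E = (224 - q_G)/6 and q_G = (404 - q_E)/4.
Solving the pair: q_E = 492/23, q_G = 95.6522.
Price P = 437 - 117.0435 = 319.9565.
Granite's profit: 319.9565·95.6522 - 33·95.6522 - 95.6522² = 18298.6767.

18298.68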